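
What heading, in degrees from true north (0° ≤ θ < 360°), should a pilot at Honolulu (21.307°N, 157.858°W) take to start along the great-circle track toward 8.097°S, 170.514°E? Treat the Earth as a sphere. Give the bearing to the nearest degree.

230°

Δλ = 170.514 − -157.858 = 328.372°; wrapped into (−180°, 180°]: -31.628°.
θ = atan2( sin Δλ · cos φ₂ , cos φ₁ · sin φ₂ − sin φ₁ · cos φ₂ · cos Δλ )
  = atan2(-0.51917, -0.43753) = -130.122° → normalised to [0°, 360°): 229.878°.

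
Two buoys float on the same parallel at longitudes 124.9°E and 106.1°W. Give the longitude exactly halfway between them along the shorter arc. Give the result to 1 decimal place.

Signed shortest Δλ from +124.9° to -106.1° is +129.0°.
Midpoint longitude = +124.9° + (+129.0°)/2 = +124.9° + 64.5° = +189.4°.
Normalise into (−180°, 180°]: -170.6°.
(The naïve average (+124.9 + -106.1)/2 = 9.4° is on the wrong side of the globe.)

170.6°W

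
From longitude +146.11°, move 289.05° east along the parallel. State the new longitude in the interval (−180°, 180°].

Start at +146.11°; shift +289.05° → +435.16°.
+435.16° lies outside (−180°, 180°]; subtract 360° → +75.16°.

+75.16°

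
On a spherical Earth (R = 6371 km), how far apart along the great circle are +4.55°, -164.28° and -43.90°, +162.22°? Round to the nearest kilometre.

6343 km

Δλ = 162.22 − -164.28 = 326.50°; wrapped into (−180°, 180°]: -33.50°.
Δφ = -43.90 − 4.55 = -48.45°.
a = sin²(Δφ/2) + cos φ₁ · cos φ₂ · sin²(Δλ/2) = 0.228022.
c = 2·atan2(√a, √(1−a)) = 0.99565 rad → d = 6371·c ≈ 6343.29 km.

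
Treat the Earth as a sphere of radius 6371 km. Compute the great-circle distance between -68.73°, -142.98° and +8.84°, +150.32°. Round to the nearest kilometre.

Δλ = 150.32 − -142.98 = 293.30°; wrapped into (−180°, 180°]: -66.70°.
Δφ = 8.84 − -68.73 = 77.57°.
a = sin²(Δφ/2) + cos φ₁ · cos φ₂ · sin²(Δλ/2) = 0.500711.
c = 2·atan2(√a, √(1−a)) = 1.57222 rad → d = 6371·c ≈ 10016.61 km.

10017 km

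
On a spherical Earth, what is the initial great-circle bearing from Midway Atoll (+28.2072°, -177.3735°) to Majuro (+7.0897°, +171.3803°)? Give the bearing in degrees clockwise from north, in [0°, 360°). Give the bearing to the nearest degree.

209°

Δλ = 171.3803 − -177.3735 = 348.7538°; wrapped into (−180°, 180°]: -11.2462°.
θ = atan2( sin Δλ · cos φ₂ , cos φ₁ · sin φ₂ − sin φ₁ · cos φ₂ · cos Δλ )
  = atan2(-0.19353, -0.35128) = -151.148° → normalised to [0°, 360°): 208.852°.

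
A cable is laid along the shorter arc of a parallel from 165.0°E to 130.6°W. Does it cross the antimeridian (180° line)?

Yes

Naïve |-130.6 − 165.0| = 295.6° > 180°, so the shorter arc goes the other way round — across 180°.
Signed shortest Δλ = ((-130.6 − 165.0 + 180) mod 360) − 180 = 64.4°.
Going east by 64.4° from +165.0° passes through 180° before reaching -130.6°.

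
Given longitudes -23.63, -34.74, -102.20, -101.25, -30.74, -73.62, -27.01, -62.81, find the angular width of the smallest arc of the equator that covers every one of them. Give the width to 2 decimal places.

78.57°

Sort the longitudes: -102.20°, -101.25°, -73.62°, -62.81°, -34.74°, -30.74°, -27.01°, -23.63°.
Eastward gaps between consecutive values (wrapping around): 0.95°, 27.63°, 10.81°, 28.07°, 4.00°, 3.73°, 3.38°, 281.43°.
Largest gap = 281.43° ⇒ minimal covering band is its complement: 360° − 281.43° = 78.57°.
Band runs from -102.20° eastward to -23.63°.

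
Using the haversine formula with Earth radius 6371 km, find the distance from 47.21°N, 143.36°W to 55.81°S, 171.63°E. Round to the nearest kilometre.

12198 km

Δλ = 171.63 − -143.36 = 314.99°; wrapped into (−180°, 180°]: -45.01°.
Δφ = -55.81 − 47.21 = -103.02°.
a = sin²(Δφ/2) + cos φ₁ · cos φ₂ · sin²(Δλ/2) = 0.668573.
c = 2·atan2(√a, √(1−a)) = 1.91468 rad → d = 6371·c ≈ 12198.42 km.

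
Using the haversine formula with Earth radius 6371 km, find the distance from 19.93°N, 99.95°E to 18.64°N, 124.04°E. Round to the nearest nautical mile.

Δλ = 124.04 − 99.95 = 24.09°.
Δφ = 18.64 − 19.93 = -1.29°.
a = sin²(Δφ/2) + cos φ₁ · cos φ₂ · sin²(Δλ/2) = 0.038919.
c = 2·atan2(√a, √(1−a)) = 0.39716 rad → d = 6371·c ≈ 2530.31 km ≈ 1366.26 nmi.

1366 nmi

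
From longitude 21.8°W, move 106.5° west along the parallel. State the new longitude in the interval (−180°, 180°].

128.3°W

Start at -21.8°; shift −106.5° → -128.3°.
-128.3° already lies in (−180°, 180°].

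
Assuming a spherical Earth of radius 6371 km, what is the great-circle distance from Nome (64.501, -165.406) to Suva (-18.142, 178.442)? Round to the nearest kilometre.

Δλ = 178.442 − -165.406 = 343.848°; wrapped into (−180°, 180°]: -16.152°.
Δφ = -18.142 − 64.501 = -82.643°.
a = sin²(Δφ/2) + cos φ₁ · cos φ₂ · sin²(Δλ/2) = 0.444048.
c = 2·atan2(√a, √(1−a)) = 1.45866 rad → d = 6371·c ≈ 9293.11 km.

9293 km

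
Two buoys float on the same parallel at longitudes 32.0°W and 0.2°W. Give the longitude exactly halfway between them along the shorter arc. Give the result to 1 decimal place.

Signed shortest Δλ from -32.0° to -0.2° is +31.8°.
Midpoint longitude = -32.0° + (+31.8°)/2 = -32.0° + 15.9° = -16.1°.

16.1°W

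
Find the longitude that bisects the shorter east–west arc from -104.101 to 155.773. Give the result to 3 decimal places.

Signed shortest Δλ from -104.101° to +155.773° is -100.126°.
Midpoint longitude = -104.101° + (-100.126°)/2 = -104.101° − 50.063° = -154.164°.
(The naïve average (-104.101 + +155.773)/2 = 25.836° is on the wrong side of the globe.)

-154.164°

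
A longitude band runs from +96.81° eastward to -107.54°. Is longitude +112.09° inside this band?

Band width going east from +96.81° to -107.54°: ((-107.54 − 96.81) mod 360) = 155.65°.
Offset of +112.09° east of the west edge: ((112.09 − 96.81) mod 360) = 15.28°.
15.28° ≤ 155.65° ⇒ inside.

Yes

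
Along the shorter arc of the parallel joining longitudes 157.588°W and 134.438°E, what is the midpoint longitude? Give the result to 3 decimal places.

168.425°E

Signed shortest Δλ from -157.588° to +134.438° is -67.974°.
Midpoint longitude = -157.588° + (-67.974°)/2 = -157.588° − 33.987° = -191.575°.
Normalise into (−180°, 180°]: +168.425°.
(The naïve average (-157.588 + +134.438)/2 = -11.575° is on the wrong side of the globe.)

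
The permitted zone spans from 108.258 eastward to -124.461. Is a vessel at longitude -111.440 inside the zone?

No

Band width going east from +108.258° to -124.461°: ((-124.461 − 108.258) mod 360) = 127.281°.
Offset of -111.440° east of the west edge: ((-111.440 − 108.258) mod 360) = 140.302°.
140.302° > 127.281° ⇒ outside.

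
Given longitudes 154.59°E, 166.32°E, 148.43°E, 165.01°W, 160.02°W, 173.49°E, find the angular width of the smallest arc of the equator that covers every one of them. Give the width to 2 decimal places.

Sort the longitudes: -165.01°, -160.02°, +148.43°, +154.59°, +166.32°, +173.49°.
Eastward gaps between consecutive values (wrapping around): 4.99°, 308.45°, 6.16°, 11.73°, 7.17°, 21.50°.
Largest gap = 308.45° ⇒ minimal covering band is its complement: 360° − 308.45° = 51.55°.
Band runs from +148.43° eastward to -160.02°, crossing the antimeridian.

51.55°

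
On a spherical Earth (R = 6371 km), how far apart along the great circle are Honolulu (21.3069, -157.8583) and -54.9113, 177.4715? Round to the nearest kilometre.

Δλ = 177.4715 − -157.8583 = 335.3298°; wrapped into (−180°, 180°]: -24.6702°.
Δφ = -54.9113 − 21.3069 = -76.2182°.
a = sin²(Δφ/2) + cos φ₁ · cos φ₂ · sin²(Δλ/2) = 0.405329.
c = 2·atan2(√a, √(1−a)) = 1.38030 rad → d = 6371·c ≈ 8793.91 km.

8794 km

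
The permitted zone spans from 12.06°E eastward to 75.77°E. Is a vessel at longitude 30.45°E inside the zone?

Yes

Band width going east from +12.06° to +75.77°: ((75.77 − 12.06) mod 360) = 63.71°.
Offset of +30.45° east of the west edge: ((30.45 − 12.06) mod 360) = 18.39°.
18.39° ≤ 63.71° ⇒ inside.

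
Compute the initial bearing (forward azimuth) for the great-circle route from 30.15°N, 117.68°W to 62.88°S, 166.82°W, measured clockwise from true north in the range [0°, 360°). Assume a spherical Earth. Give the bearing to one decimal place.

200.6°

Δλ = -166.82 − -117.68 = -49.14°.
θ = atan2( sin Δλ · cos φ₂ , cos φ₁ · sin φ₂ − sin φ₁ · cos φ₂ · cos Δλ )
  = atan2(-0.34477, -0.91943) = -159.445° → normalised to [0°, 360°): 200.555°.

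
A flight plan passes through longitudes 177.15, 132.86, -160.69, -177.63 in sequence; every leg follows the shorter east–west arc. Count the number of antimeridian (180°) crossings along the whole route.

Leg 1: +177.15° → +132.86°, shortest Δλ = -44.29° (west) — does not cross 180°.
Leg 2: +132.86° → -160.69°, shortest Δλ = 66.45° (east) — crosses 180°.
Leg 3: -160.69° → -177.63°, shortest Δλ = -16.94° (west) — does not cross 180°.
Total crossings: 1.

1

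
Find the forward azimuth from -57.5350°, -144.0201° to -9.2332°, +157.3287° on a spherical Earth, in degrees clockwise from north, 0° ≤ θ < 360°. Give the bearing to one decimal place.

292.4°

Δλ = 157.3287 − -144.0201 = 301.3488°; wrapped into (−180°, 180°]: -58.6512°.
θ = atan2( sin Δλ · cos φ₂ , cos φ₁ · sin φ₂ − sin φ₁ · cos φ₂ · cos Δλ )
  = atan2(-0.84295, 0.34713) = -67.618° → normalised to [0°, 360°): 292.382°.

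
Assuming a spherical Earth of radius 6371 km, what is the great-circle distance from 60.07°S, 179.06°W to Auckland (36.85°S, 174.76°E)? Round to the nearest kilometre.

Δλ = 174.76 − -179.06 = 353.82°; wrapped into (−180°, 180°]: -6.18°.
Δφ = -36.85 − -60.07 = 23.22°.
a = sin²(Δφ/2) + cos φ₁ · cos φ₂ · sin²(Δλ/2) = 0.041661.
c = 2·atan2(√a, √(1−a)) = 0.41111 rad → d = 6371·c ≈ 2619.19 km.

2619 km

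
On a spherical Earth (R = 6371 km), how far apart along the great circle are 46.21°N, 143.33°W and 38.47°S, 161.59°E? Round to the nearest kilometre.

Δλ = 161.59 − -143.33 = 304.92°; wrapped into (−180°, 180°]: -55.08°.
Δφ = -38.47 − 46.21 = -84.68°.
a = sin²(Δφ/2) + cos φ₁ · cos φ₂ · sin²(Δλ/2) = 0.569470.
c = 2·atan2(√a, √(1−a)) = 1.71019 rad → d = 6371·c ≈ 10895.60 km.

10896 km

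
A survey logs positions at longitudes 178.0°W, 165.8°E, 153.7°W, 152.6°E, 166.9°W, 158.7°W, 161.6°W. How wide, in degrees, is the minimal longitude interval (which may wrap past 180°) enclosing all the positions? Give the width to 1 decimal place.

Sort the longitudes: -178.0°, -166.9°, -161.6°, -158.7°, -153.7°, +152.6°, +165.8°.
Eastward gaps between consecutive values (wrapping around): 11.1°, 5.3°, 2.9°, 5.0°, 306.3°, 13.2°, 16.2°.
Largest gap = 306.3° ⇒ minimal covering band is its complement: 360° − 306.3° = 53.7°.
Band runs from +152.6° eastward to -153.7°, crossing the antimeridian.

53.7°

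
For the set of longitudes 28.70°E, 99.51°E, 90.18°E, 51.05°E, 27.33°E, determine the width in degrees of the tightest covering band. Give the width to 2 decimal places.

72.18°

Sort the longitudes: +27.33°, +28.70°, +51.05°, +90.18°, +99.51°.
Eastward gaps between consecutive values (wrapping around): 1.37°, 22.35°, 39.13°, 9.33°, 287.82°.
Largest gap = 287.82° ⇒ minimal covering band is its complement: 360° − 287.82° = 72.18°.
Band runs from +27.33° eastward to +99.51°.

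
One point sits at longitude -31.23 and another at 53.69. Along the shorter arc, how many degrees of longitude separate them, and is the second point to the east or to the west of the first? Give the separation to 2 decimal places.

Raw difference: 53.69 − -31.23 = 84.92°.
Normalise into (−180°, 180°]: 84.92° stays 84.92°.
Positive ⇒ the second point lies to the east; separation 84.92°.

84.92° east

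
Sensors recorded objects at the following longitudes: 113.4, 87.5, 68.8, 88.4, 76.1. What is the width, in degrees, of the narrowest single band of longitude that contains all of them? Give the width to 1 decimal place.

44.6°

Sort the longitudes: +68.8°, +76.1°, +87.5°, +88.4°, +113.4°.
Eastward gaps between consecutive values (wrapping around): 7.3°, 11.4°, 0.9°, 25.0°, 315.4°.
Largest gap = 315.4° ⇒ minimal covering band is its complement: 360° − 315.4° = 44.6°.
Band runs from +68.8° eastward to +113.4°.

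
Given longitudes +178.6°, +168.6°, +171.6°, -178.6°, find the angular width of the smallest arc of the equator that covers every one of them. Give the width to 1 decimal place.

Sort the longitudes: -178.6°, +168.6°, +171.6°, +178.6°.
Eastward gaps between consecutive values (wrapping around): 347.2°, 3.0°, 7.0°, 2.8°.
Largest gap = 347.2° ⇒ minimal covering band is its complement: 360° − 347.2° = 12.8°.
Band runs from +168.6° eastward to -178.6°, crossing the antimeridian.

12.8°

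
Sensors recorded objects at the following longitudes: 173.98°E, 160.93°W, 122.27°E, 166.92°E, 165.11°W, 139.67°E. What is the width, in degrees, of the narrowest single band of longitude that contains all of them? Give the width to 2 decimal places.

76.80°

Sort the longitudes: -165.11°, -160.93°, +122.27°, +139.67°, +166.92°, +173.98°.
Eastward gaps between consecutive values (wrapping around): 4.18°, 283.20°, 17.40°, 27.25°, 7.06°, 20.91°.
Largest gap = 283.20° ⇒ minimal covering band is its complement: 360° − 283.20° = 76.80°.
Band runs from +122.27° eastward to -160.93°, crossing the antimeridian.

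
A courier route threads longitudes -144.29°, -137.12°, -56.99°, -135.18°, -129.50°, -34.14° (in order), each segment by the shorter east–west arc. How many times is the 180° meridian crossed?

0

Leg 1: -144.29° → -137.12°, shortest Δλ = 7.17° (east) — does not cross 180°.
Leg 2: -137.12° → -56.99°, shortest Δλ = 80.13° (east) — does not cross 180°.
Leg 3: -56.99° → -135.18°, shortest Δλ = -78.19° (west) — does not cross 180°.
Leg 4: -135.18° → -129.50°, shortest Δλ = 5.68° (east) — does not cross 180°.
Leg 5: -129.50° → -34.14°, shortest Δλ = 95.36° (east) — does not cross 180°.
Total crossings: 0.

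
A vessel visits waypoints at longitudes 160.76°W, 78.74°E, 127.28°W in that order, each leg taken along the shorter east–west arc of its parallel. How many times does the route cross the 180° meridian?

Leg 1: -160.76° → +78.74°, shortest Δλ = -120.5° (west) — crosses 180°.
Leg 2: +78.74° → -127.28°, shortest Δλ = 153.98° (east) — crosses 180°.
Total crossings: 2.

2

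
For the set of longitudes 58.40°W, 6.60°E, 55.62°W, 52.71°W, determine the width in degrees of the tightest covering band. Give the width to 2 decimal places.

65.00°

Sort the longitudes: -58.40°, -55.62°, -52.71°, +6.60°.
Eastward gaps between consecutive values (wrapping around): 2.78°, 2.91°, 59.31°, 295.00°.
Largest gap = 295.00° ⇒ minimal covering band is its complement: 360° − 295.00° = 65.00°.
Band runs from -58.40° eastward to +6.60°.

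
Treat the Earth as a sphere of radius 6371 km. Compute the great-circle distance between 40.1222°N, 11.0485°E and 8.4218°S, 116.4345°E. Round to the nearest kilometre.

Δλ = 116.4345 − 11.0485 = 105.3860°.
Δφ = -8.4218 − 40.1222 = -48.5440°.
a = sin²(Δφ/2) + cos φ₁ · cos φ₂ · sin²(Δλ/2) = 0.647538.
c = 2·atan2(√a, √(1−a)) = 1.87033 rad → d = 6371·c ≈ 11915.89 km.

11916 km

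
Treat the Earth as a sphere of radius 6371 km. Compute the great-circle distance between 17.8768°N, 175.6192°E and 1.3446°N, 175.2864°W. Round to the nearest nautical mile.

Δλ = -175.2864 − 175.6192 = -350.9056°; wrapped into (−180°, 180°]: 9.0944°.
Δφ = 1.3446 − 17.8768 = -16.5322°.
a = sin²(Δφ/2) + cos φ₁ · cos φ₂ · sin²(Δλ/2) = 0.026650.
c = 2·atan2(√a, √(1−a)) = 0.32797 rad → d = 6371·c ≈ 2089.47 km ≈ 1128.22 nmi.

1128 nmi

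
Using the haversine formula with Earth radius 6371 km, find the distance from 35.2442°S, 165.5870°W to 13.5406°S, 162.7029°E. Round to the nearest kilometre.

Δλ = 162.7029 − -165.5870 = 328.2899°; wrapped into (−180°, 180°]: -31.7101°.
Δφ = -13.5406 − -35.2442 = 21.7036°.
a = sin²(Δφ/2) + cos φ₁ · cos φ₂ · sin²(Δλ/2) = 0.094710.
c = 2·atan2(√a, √(1−a)) = 0.62565 rad → d = 6371·c ≈ 3986.05 km.

3986 km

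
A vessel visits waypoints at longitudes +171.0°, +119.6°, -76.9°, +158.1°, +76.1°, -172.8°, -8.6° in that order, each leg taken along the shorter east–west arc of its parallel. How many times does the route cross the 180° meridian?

Leg 1: +171.0° → +119.6°, shortest Δλ = -51.4° (west) — does not cross 180°.
Leg 2: +119.6° → -76.9°, shortest Δλ = 163.5° (east) — crosses 180°.
Leg 3: -76.9° → +158.1°, shortest Δλ = -125.0° (west) — crosses 180°.
Leg 4: +158.1° → +76.1°, shortest Δλ = -82.0° (west) — does not cross 180°.
Leg 5: +76.1° → -172.8°, shortest Δλ = 111.1° (east) — crosses 180°.
Leg 6: -172.8° → -8.6°, shortest Δλ = 164.2° (east) — does not cross 180°.
Total crossings: 3.

3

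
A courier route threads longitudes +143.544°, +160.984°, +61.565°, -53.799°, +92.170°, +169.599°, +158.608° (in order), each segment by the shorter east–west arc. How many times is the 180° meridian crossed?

Leg 1: +143.544° → +160.984°, shortest Δλ = 17.44° (east) — does not cross 180°.
Leg 2: +160.984° → +61.565°, shortest Δλ = -99.419° (west) — does not cross 180°.
Leg 3: +61.565° → -53.799°, shortest Δλ = -115.364° (west) — does not cross 180°.
Leg 4: -53.799° → +92.170°, shortest Δλ = 145.969° (east) — does not cross 180°.
Leg 5: +92.170° → +169.599°, shortest Δλ = 77.429° (east) — does not cross 180°.
Leg 6: +169.599° → +158.608°, shortest Δλ = -10.991° (west) — does not cross 180°.
Total crossings: 0.

0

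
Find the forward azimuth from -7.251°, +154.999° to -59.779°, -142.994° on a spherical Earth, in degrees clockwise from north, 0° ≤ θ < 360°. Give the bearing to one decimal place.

Δλ = -142.994 − 154.999 = -297.993°; wrapped into (−180°, 180°]: 62.007°.
θ = atan2( sin Δλ · cos φ₂ , cos φ₁ · sin φ₂ − sin φ₁ · cos φ₂ · cos Δλ )
  = atan2(0.44445, -0.82736) = 151.756° → normalised to [0°, 360°): 151.756°.

151.8°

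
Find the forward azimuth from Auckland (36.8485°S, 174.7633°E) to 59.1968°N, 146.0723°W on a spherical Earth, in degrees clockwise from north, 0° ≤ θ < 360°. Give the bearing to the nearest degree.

Δλ = -146.0723 − 174.7633 = -320.8356°; wrapped into (−180°, 180°]: 39.1644°.
θ = atan2( sin Δλ · cos φ₂ , cos φ₁ · sin φ₂ − sin φ₁ · cos φ₂ · cos Δλ )
  = atan2(0.32341, 0.92544) = 19.263° → normalised to [0°, 360°): 19.263°.

19°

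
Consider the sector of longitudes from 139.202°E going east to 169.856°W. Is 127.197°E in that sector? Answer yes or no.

Band width going east from +139.202° to -169.856°: ((-169.856 − 139.202) mod 360) = 50.942°.
Offset of +127.197° east of the west edge: ((127.197 − 139.202) mod 360) = 347.995°.
347.995° > 50.942° ⇒ outside.

No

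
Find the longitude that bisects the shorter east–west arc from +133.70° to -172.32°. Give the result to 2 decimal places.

Signed shortest Δλ from +133.70° to -172.32° is +53.98°.
Midpoint longitude = +133.70° + (+53.98°)/2 = +133.70° + 26.99° = +160.69°.
(The naïve average (+133.70 + -172.32)/2 = -19.31° is on the wrong side of the globe.)

+160.69°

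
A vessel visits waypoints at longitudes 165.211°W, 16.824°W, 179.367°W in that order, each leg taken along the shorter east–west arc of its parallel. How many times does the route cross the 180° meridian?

0

Leg 1: -165.211° → -16.824°, shortest Δλ = 148.387° (east) — does not cross 180°.
Leg 2: -16.824° → -179.367°, shortest Δλ = -162.543° (west) — does not cross 180°.
Total crossings: 0.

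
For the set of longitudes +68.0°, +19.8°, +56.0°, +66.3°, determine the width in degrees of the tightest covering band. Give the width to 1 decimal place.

Sort the longitudes: +19.8°, +56.0°, +66.3°, +68.0°.
Eastward gaps between consecutive values (wrapping around): 36.2°, 10.3°, 1.7°, 311.8°.
Largest gap = 311.8° ⇒ minimal covering band is its complement: 360° − 311.8° = 48.2°.
Band runs from +19.8° eastward to +68.0°.

48.2°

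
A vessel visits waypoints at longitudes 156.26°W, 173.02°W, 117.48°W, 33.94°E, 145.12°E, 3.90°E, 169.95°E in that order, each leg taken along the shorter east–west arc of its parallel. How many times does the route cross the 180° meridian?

0

Leg 1: -156.26° → -173.02°, shortest Δλ = -16.76° (west) — does not cross 180°.
Leg 2: -173.02° → -117.48°, shortest Δλ = 55.54° (east) — does not cross 180°.
Leg 3: -117.48° → +33.94°, shortest Δλ = 151.42° (east) — does not cross 180°.
Leg 4: +33.94° → +145.12°, shortest Δλ = 111.18° (east) — does not cross 180°.
Leg 5: +145.12° → +3.90°, shortest Δλ = -141.22° (west) — does not cross 180°.
Leg 6: +3.90° → +169.95°, shortest Δλ = 166.05° (east) — does not cross 180°.
Total crossings: 0.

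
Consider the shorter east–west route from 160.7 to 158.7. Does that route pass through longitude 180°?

No

Signed shortest Δλ = ((158.7 − 160.7 + 180) mod 360) − 180 = -2.0°.
Going west by 2.0° from +160.7° reaches +158.7° without touching 180°.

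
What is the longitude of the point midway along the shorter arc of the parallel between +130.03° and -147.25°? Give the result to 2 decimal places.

Signed shortest Δλ from +130.03° to -147.25° is +82.72°.
Midpoint longitude = +130.03° + (+82.72°)/2 = +130.03° + 41.36° = +171.39°.
(The naïve average (+130.03 + -147.25)/2 = -8.61° is on the wrong side of the globe.)

+171.39°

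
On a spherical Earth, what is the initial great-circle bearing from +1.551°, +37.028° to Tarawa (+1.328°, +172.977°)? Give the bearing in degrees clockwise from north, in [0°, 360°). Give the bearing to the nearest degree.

Δλ = 172.977 − 37.028 = 135.949°.
θ = atan2( sin Δλ · cos φ₂ , cos φ₁ · sin φ₂ − sin φ₁ · cos φ₂ · cos Δλ )
  = atan2(0.69511, 0.04262) = 86.492° → normalised to [0°, 360°): 86.492°.

86°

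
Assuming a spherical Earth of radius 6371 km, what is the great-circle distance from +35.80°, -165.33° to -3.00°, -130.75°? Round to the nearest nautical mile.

Δλ = -130.75 − -165.33 = 34.58°.
Δφ = -3.00 − 35.80 = -38.80°.
a = sin²(Δφ/2) + cos φ₁ · cos φ₂ · sin²(Δλ/2) = 0.181876.
c = 2·atan2(√a, √(1−a)) = 0.88117 rad → d = 6371·c ≈ 5613.95 km ≈ 3031.29 nmi.

3031 nmi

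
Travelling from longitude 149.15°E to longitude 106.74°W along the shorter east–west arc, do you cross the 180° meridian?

Yes

Naïve |-106.74 − 149.15| = 255.89° > 180°, so the shorter arc goes the other way round — across 180°.
Signed shortest Δλ = ((-106.74 − 149.15 + 180) mod 360) − 180 = 104.11°.
Going east by 104.11° from +149.15° passes through 180° before reaching -106.74°.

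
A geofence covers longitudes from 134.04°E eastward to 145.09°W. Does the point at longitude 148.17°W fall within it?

Band width going east from +134.04° to -145.09°: ((-145.09 − 134.04) mod 360) = 80.87°.
Offset of -148.17° east of the west edge: ((-148.17 − 134.04) mod 360) = 77.79°.
77.79° ≤ 80.87° ⇒ inside.

Yes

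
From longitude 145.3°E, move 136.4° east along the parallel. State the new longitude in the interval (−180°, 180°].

Start at +145.3°; shift +136.4° → +281.7°.
+281.7° lies outside (−180°, 180°]; subtract 360° → -78.3°.

78.3°W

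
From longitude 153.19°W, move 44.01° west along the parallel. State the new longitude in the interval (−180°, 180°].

Start at -153.19°; shift −44.01° → -197.20°.
-197.20° lies outside (−180°, 180°]; add 360° → +162.80°.

162.80°E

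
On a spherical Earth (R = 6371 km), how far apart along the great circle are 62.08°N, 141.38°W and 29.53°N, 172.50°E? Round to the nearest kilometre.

Δλ = 172.50 − -141.38 = 313.88°; wrapped into (−180°, 180°]: -46.12°.
Δφ = 29.53 − 62.08 = -32.55°.
a = sin²(Δφ/2) + cos φ₁ · cos φ₂ · sin²(Δλ/2) = 0.141046.
c = 2·atan2(√a, √(1−a)) = 0.77000 rad → d = 6371·c ≈ 4905.70 km.

4906 km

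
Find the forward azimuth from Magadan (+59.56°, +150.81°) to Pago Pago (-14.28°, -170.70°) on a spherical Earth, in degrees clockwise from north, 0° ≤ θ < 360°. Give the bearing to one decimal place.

Δλ = -170.70 − 150.81 = -321.51°; wrapped into (−180°, 180°]: 38.49°.
θ = atan2( sin Δλ · cos φ₂ , cos φ₁ · sin φ₂ − sin φ₁ · cos φ₂ · cos Δλ )
  = atan2(0.60315, -0.77894) = 142.249° → normalised to [0°, 360°): 142.249°.

142.2°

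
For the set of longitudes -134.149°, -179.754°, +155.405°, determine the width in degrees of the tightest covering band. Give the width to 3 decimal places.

Sort the longitudes: -179.754°, -134.149°, +155.405°.
Eastward gaps between consecutive values (wrapping around): 45.605°, 289.554°, 24.841°.
Largest gap = 289.554° ⇒ minimal covering band is its complement: 360° − 289.554° = 70.446°.
Band runs from +155.405° eastward to -134.149°, crossing the antimeridian.

70.446°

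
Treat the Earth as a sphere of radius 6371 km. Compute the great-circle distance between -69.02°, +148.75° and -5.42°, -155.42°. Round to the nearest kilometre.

8144 km

Δλ = -155.42 − 148.75 = -304.17°; wrapped into (−180°, 180°]: 55.83°.
Δφ = -5.42 − -69.02 = 63.60°.
a = sin²(Δφ/2) + cos φ₁ · cos φ₂ · sin²(Δλ/2) = 0.355805.
c = 2·atan2(√a, √(1−a)) = 1.27825 rad → d = 6371·c ≈ 8143.74 km.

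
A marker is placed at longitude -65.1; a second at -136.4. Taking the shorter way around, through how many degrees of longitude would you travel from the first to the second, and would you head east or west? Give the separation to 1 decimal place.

71.3° west

Raw difference: -136.4 − -65.1 = -71.3°.
Normalise into (−180°, 180°]: -71.3° stays -71.3°.
Negative ⇒ the second point lies to the west; separation 71.3°.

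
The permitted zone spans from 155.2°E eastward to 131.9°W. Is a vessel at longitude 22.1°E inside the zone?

No

Band width going east from +155.2° to -131.9°: ((-131.9 − 155.2) mod 360) = 72.9°.
Offset of +22.1° east of the west edge: ((22.1 − 155.2) mod 360) = 226.9°.
226.9° > 72.9° ⇒ outside.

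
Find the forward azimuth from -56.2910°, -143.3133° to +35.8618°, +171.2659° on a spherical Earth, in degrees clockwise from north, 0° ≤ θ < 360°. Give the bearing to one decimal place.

Δλ = 171.2659 − -143.3133 = 314.5792°; wrapped into (−180°, 180°]: -45.4208°.
θ = atan2( sin Δλ · cos φ₂ , cos φ₁ · sin φ₂ − sin φ₁ · cos φ₂ · cos Δλ )
  = atan2(-0.57726, 0.79832) = -35.870° → normalised to [0°, 360°): 324.130°.

324.1°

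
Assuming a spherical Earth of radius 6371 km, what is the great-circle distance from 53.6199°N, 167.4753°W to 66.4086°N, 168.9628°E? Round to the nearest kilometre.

1910 km

Δλ = 168.9628 − -167.4753 = 336.4381°; wrapped into (−180°, 180°]: -23.5619°.
Δφ = 66.4086 − 53.6199 = 12.7887°.
a = sin²(Δφ/2) + cos φ₁ · cos φ₂ · sin²(Δλ/2) = 0.022299.
c = 2·atan2(√a, √(1−a)) = 0.29978 rad → d = 6371·c ≈ 1909.88 km.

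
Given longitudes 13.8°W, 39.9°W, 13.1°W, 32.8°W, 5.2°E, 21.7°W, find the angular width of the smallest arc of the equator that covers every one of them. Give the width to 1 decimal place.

Sort the longitudes: -39.9°, -32.8°, -21.7°, -13.8°, -13.1°, +5.2°.
Eastward gaps between consecutive values (wrapping around): 7.1°, 11.1°, 7.9°, 0.7°, 18.3°, 314.9°.
Largest gap = 314.9° ⇒ minimal covering band is its complement: 360° − 314.9° = 45.1°.
Band runs from -39.9° eastward to +5.2°.

45.1°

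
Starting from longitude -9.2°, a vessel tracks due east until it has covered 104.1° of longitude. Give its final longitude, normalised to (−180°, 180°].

+94.9°

Start at -9.2°; shift +104.1° → +94.9°.
+94.9° already lies in (−180°, 180°].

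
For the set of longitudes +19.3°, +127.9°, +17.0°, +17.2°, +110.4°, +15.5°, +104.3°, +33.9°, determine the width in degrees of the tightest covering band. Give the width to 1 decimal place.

112.4°

Sort the longitudes: +15.5°, +17.0°, +17.2°, +19.3°, +33.9°, +104.3°, +110.4°, +127.9°.
Eastward gaps between consecutive values (wrapping around): 1.5°, 0.2°, 2.1°, 14.6°, 70.4°, 6.1°, 17.5°, 247.6°.
Largest gap = 247.6° ⇒ minimal covering band is its complement: 360° − 247.6° = 112.4°.
Band runs from +15.5° eastward to +127.9°.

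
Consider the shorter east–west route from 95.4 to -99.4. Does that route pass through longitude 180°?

Yes

Naïve |-99.4 − 95.4| = 194.8° > 180°, so the shorter arc goes the other way round — across 180°.
Signed shortest Δλ = ((-99.4 − 95.4 + 180) mod 360) − 180 = 165.2°.
Going east by 165.2° from +95.4° passes through 180° before reaching -99.4°.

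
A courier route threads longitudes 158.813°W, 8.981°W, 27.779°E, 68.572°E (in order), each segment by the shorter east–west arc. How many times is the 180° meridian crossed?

0

Leg 1: -158.813° → -8.981°, shortest Δλ = 149.832° (east) — does not cross 180°.
Leg 2: -8.981° → +27.779°, shortest Δλ = 36.76° (east) — does not cross 180°.
Leg 3: +27.779° → +68.572°, shortest Δλ = 40.793° (east) — does not cross 180°.
Total crossings: 0.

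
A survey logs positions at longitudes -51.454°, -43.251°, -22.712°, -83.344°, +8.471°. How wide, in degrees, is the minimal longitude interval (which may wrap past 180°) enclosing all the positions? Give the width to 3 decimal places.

Sort the longitudes: -83.344°, -51.454°, -43.251°, -22.712°, +8.471°.
Eastward gaps between consecutive values (wrapping around): 31.890°, 8.203°, 20.539°, 31.183°, 268.185°.
Largest gap = 268.185° ⇒ minimal covering band is its complement: 360° − 268.185° = 91.815°.
Band runs from -83.344° eastward to +8.471°.

91.815°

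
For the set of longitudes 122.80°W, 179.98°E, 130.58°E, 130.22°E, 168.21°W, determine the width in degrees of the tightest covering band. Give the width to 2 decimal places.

Sort the longitudes: -168.21°, -122.80°, +130.22°, +130.58°, +179.98°.
Eastward gaps between consecutive values (wrapping around): 45.41°, 253.02°, 0.36°, 49.40°, 11.81°.
Largest gap = 253.02° ⇒ minimal covering band is its complement: 360° − 253.02° = 106.98°.
Band runs from +130.22° eastward to -122.80°, crossing the antimeridian.

106.98°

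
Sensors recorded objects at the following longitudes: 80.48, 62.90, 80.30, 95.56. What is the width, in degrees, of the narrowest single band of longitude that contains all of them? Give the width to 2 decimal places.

32.66°

Sort the longitudes: +62.90°, +80.30°, +80.48°, +95.56°.
Eastward gaps between consecutive values (wrapping around): 17.40°, 0.18°, 15.08°, 327.34°.
Largest gap = 327.34° ⇒ minimal covering band is its complement: 360° − 327.34° = 32.66°.
Band runs from +62.90° eastward to +95.56°.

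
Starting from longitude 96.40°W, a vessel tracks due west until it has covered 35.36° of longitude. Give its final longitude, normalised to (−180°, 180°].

131.76°W

Start at -96.40°; shift −35.36° → -131.76°.
-131.76° already lies in (−180°, 180°].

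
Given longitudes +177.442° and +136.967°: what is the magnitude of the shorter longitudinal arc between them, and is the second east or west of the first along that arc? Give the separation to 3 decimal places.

Raw difference: 136.967 − 177.442 = -40.475°.
Normalise into (−180°, 180°]: -40.475° stays -40.475°.
Negative ⇒ the second point lies to the west; separation 40.475°.

40.475° west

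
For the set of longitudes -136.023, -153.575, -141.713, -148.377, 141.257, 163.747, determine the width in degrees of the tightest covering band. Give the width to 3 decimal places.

Sort the longitudes: -153.575°, -148.377°, -141.713°, -136.023°, +141.257°, +163.747°.
Eastward gaps between consecutive values (wrapping around): 5.198°, 6.664°, 5.690°, 277.280°, 22.490°, 42.678°.
Largest gap = 277.280° ⇒ minimal covering band is its complement: 360° − 277.280° = 82.720°.
Band runs from +141.257° eastward to -136.023°, crossing the antimeridian.

82.720°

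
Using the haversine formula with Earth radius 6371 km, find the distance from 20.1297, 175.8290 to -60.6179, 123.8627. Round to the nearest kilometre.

10110 km

Δλ = 123.8627 − 175.8290 = -51.9663°.
Δφ = -60.6179 − 20.1297 = -80.7476°.
a = sin²(Δφ/2) + cos φ₁ · cos φ₂ · sin²(Δλ/2) = 0.508026.
c = 2·atan2(√a, √(1−a)) = 1.58685 rad → d = 6371·c ≈ 10109.82 km.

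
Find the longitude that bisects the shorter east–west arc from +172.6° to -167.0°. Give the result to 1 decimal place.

Signed shortest Δλ from +172.6° to -167.0° is +20.4°.
Midpoint longitude = +172.6° + (+20.4°)/2 = +172.6° + 10.2° = +182.8°.
Normalise into (−180°, 180°]: -177.2°.
(The naïve average (+172.6 + -167.0)/2 = 2.8° is on the wrong side of the globe.)

-177.2°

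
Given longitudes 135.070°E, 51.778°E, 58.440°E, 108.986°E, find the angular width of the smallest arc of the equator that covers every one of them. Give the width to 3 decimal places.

83.292°

Sort the longitudes: +51.778°, +58.440°, +108.986°, +135.070°.
Eastward gaps between consecutive values (wrapping around): 6.662°, 50.546°, 26.084°, 276.708°.
Largest gap = 276.708° ⇒ minimal covering band is its complement: 360° − 276.708° = 83.292°.
Band runs from +51.778° eastward to +135.070°.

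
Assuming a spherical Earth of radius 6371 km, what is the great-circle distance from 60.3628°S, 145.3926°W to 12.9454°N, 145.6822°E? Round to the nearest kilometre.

10144 km

Δλ = 145.6822 − -145.3926 = 291.0748°; wrapped into (−180°, 180°]: -68.9252°.
Δφ = 12.9454 − -60.3628 = 73.3082°.
a = sin²(Δφ/2) + cos φ₁ · cos φ₂ · sin²(Δλ/2) = 0.510708.
c = 2·atan2(√a, √(1−a)) = 1.59221 rad → d = 6371·c ≈ 10144.00 km.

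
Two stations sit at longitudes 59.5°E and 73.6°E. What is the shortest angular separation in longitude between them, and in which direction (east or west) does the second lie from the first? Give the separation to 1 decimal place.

14.1° east

Raw difference: 73.6 − 59.5 = 14.1°.
Normalise into (−180°, 180°]: 14.1° stays 14.1°.
Positive ⇒ the second point lies to the east; separation 14.1°.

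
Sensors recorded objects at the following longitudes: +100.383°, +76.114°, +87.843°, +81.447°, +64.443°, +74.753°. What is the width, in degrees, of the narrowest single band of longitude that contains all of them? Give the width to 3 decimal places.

Sort the longitudes: +64.443°, +74.753°, +76.114°, +81.447°, +87.843°, +100.383°.
Eastward gaps between consecutive values (wrapping around): 10.310°, 1.361°, 5.333°, 6.396°, 12.540°, 324.060°.
Largest gap = 324.060° ⇒ minimal covering band is its complement: 360° − 324.060° = 35.940°.
Band runs from +64.443° eastward to +100.383°.

35.940°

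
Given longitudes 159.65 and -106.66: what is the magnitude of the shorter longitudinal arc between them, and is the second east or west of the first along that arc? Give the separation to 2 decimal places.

93.69° east

Raw difference: -106.66 − 159.65 = -266.31°.
Normalise into (−180°, 180°]: -266.31° + 360° = 93.69°.
Positive ⇒ the second point lies to the east; separation 93.69°.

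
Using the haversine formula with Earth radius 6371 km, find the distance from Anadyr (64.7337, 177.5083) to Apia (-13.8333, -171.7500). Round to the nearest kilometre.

Δλ = -171.7500 − 177.5083 = -349.2583°; wrapped into (−180°, 180°]: 10.7417°.
Δφ = -13.8333 − 64.7337 = -78.5670°.
a = sin²(Δφ/2) + cos φ₁ · cos φ₂ · sin²(Δλ/2) = 0.404520.
c = 2·atan2(√a, √(1−a)) = 1.37866 rad → d = 6371·c ≈ 8783.42 km.

8783 km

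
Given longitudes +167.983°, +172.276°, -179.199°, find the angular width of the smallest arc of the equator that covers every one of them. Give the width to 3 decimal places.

12.818°

Sort the longitudes: -179.199°, +167.983°, +172.276°.
Eastward gaps between consecutive values (wrapping around): 347.182°, 4.293°, 8.525°.
Largest gap = 347.182° ⇒ minimal covering band is its complement: 360° − 347.182° = 12.818°.
Band runs from +167.983° eastward to -179.199°, crossing the antimeridian.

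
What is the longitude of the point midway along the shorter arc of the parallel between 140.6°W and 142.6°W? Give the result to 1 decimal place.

Signed shortest Δλ from -140.6° to -142.6° is -2.0°.
Midpoint longitude = -140.6° + (-2.0°)/2 = -140.6° − 1.0° = -141.6°.

141.6°W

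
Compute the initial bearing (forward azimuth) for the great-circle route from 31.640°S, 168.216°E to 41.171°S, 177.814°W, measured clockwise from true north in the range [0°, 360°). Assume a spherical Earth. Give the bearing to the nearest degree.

134°

Δλ = -177.814 − 168.216 = -346.030°; wrapped into (−180°, 180°]: 13.970°.
θ = atan2( sin Δλ · cos φ₂ , cos φ₁ · sin φ₂ − sin φ₁ · cos φ₂ · cos Δλ )
  = atan2(0.18172, -0.17726) = 134.288° → normalised to [0°, 360°): 134.288°.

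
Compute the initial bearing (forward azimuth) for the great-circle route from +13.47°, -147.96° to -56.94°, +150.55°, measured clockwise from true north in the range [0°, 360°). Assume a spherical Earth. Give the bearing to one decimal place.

208.7°

Δλ = 150.55 − -147.96 = 298.51°; wrapped into (−180°, 180°]: -61.49°.
θ = atan2( sin Δλ · cos φ₂ , cos φ₁ · sin φ₂ − sin φ₁ · cos φ₂ · cos Δλ )
  = atan2(-0.47936, -0.87570) = -151.303° → normalised to [0°, 360°): 208.697°.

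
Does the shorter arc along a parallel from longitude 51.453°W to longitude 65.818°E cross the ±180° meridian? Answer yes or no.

No

Signed shortest Δλ = ((65.818 − -51.453 + 180) mod 360) − 180 = 117.271°.
Going east by 117.271° from -51.453° reaches +65.818° without touching 180°.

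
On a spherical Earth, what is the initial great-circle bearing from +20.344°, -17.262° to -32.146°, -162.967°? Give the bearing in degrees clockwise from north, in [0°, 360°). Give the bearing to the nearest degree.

242°

Δλ = -162.967 − -17.262 = -145.705°.
θ = atan2( sin Δλ · cos φ₂ , cos φ₁ · sin φ₂ − sin φ₁ · cos φ₂ · cos Δλ )
  = atan2(-0.47707, -0.25571) = -118.191° → normalised to [0°, 360°): 241.809°.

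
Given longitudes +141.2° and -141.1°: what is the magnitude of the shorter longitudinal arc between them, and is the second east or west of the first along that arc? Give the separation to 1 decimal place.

Raw difference: -141.1 − 141.2 = -282.3°.
Normalise into (−180°, 180°]: -282.3° + 360° = 77.7°.
Positive ⇒ the second point lies to the east; separation 77.7°.

77.7° east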